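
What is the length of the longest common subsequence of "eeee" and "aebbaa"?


LCS of "eeee" and "aebbaa"
DP table:
           a    e    b    b    a    a
      0    0    0    0    0    0    0
  e   0    0    1    1    1    1    1
  e   0    0    1    1    1    1    1
  e   0    0    1    1    1    1    1
  e   0    0    1    1    1    1    1
LCS length = dp[4][6] = 1

1


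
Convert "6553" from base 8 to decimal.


Input: "6553" in base 8
Positional expansion:
  Digit '6' (value 6) x 8^3 = 3072
  Digit '5' (value 5) x 8^2 = 320
  Digit '5' (value 5) x 8^1 = 40
  Digit '3' (value 3) x 8^0 = 3
Sum = 3435

3435


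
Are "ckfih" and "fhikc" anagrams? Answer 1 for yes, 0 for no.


Strings: "ckfih", "fhikc"
Sorted first:  cfhik
Sorted second: cfhik
Sorted forms match => anagrams

1


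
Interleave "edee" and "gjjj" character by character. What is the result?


Interleaving "edee" and "gjjj":
  Position 0: 'e' from first, 'g' from second => "eg"
  Position 1: 'd' from first, 'j' from second => "dj"
  Position 2: 'e' from first, 'j' from second => "ej"
  Position 3: 'e' from first, 'j' from second => "ej"
Result: egdjejej

egdjejej


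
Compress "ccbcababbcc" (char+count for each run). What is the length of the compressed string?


Input: ccbcababbcc
Runs:
  'c' x 2 => "c2"
  'b' x 1 => "b1"
  'c' x 1 => "c1"
  'a' x 1 => "a1"
  'b' x 1 => "b1"
  'a' x 1 => "a1"
  'b' x 2 => "b2"
  'c' x 2 => "c2"
Compressed: "c2b1c1a1b1a1b2c2"
Compressed length: 16

16


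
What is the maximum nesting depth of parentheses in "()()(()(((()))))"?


Input: "()()(()(((()))))"
Tracking depth:
  Position 0 '(': depth becomes 1
  Position 1 ')': depth becomes 0
  Position 2 '(': depth becomes 1
  Position 3 ')': depth becomes 0
  Position 4 '(': depth becomes 1
  Position 5 '(': depth becomes 2
  Position 6 ')': depth becomes 1
  Position 7 '(': depth becomes 2
  Position 8 '(': depth becomes 3
  Position 9 '(': depth becomes 4
  Position 10 '(': depth becomes 5
  Position 11 ')': depth becomes 4
  Position 12 ')': depth becomes 3
  Position 13 ')': depth becomes 2
  Position 14 ')': depth becomes 1
  Position 15 ')': depth becomes 0
Maximum depth reached: 5

5


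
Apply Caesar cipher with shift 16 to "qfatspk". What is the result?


Caesar cipher: shift "qfatspk" by 16
  'q' (pos 16) + 16 = pos 6 = 'g'
  'f' (pos 5) + 16 = pos 21 = 'v'
  'a' (pos 0) + 16 = pos 16 = 'q'
  't' (pos 19) + 16 = pos 9 = 'j'
  's' (pos 18) + 16 = pos 8 = 'i'
  'p' (pos 15) + 16 = pos 5 = 'f'
  'k' (pos 10) + 16 = pos 0 = 'a'
Result: gvqjifa

gvqjifa


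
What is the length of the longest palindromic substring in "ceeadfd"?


Input: "ceeadfd"
Checking substrings for palindromes:
  [4:7] "dfd" (len 3) => palindrome
  [1:3] "ee" (len 2) => palindrome
Longest palindromic substring: "dfd" with length 3

3


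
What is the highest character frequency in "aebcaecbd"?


Input: aebcaecbd
Character counts:
  'a': 2
  'b': 2
  'c': 2
  'd': 1
  'e': 2
Maximum frequency: 2

2


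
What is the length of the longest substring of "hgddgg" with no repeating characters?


Input: "hgddgg"
Sliding window (track last position of each char):
  Position 0 ('h'): window [0,0] length 1 -- new best
  Position 1 ('g'): window [0,1] length 2 -- new best
  Position 2 ('d'): window [0,2] length 3 -- new best
  Position 3 ('d'): repeat (last at 2), move window start to 3
  Position 3 ('d'): window [3,3] length 1
  Position 4 ('g'): window [3,4] length 2
  Position 5 ('g'): repeat (last at 4), move window start to 5
  Position 5 ('g'): window [5,5] length 1
Longest substring with no repeats: "hgd" with length 3

3


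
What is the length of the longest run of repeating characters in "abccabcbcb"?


Input: "abccabcbcb"
Scanning for longest run:
  Position 1 ('b'): new char, reset run to 1
  Position 2 ('c'): new char, reset run to 1
  Position 3 ('c'): continues run of 'c', length=2
  Position 4 ('a'): new char, reset run to 1
  Position 5 ('b'): new char, reset run to 1
  Position 6 ('c'): new char, reset run to 1
  Position 7 ('b'): new char, reset run to 1
  Position 8 ('c'): new char, reset run to 1
  Position 9 ('b'): new char, reset run to 1
Longest run: 'c' with length 2

2


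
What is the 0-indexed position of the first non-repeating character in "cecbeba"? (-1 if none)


Input: cecbeba
Character frequencies:
  'a': 1
  'b': 2
  'c': 2
  'e': 2
Scanning left to right for freq == 1:
  Position 0 ('c'): freq=2, skip
  Position 1 ('e'): freq=2, skip
  Position 2 ('c'): freq=2, skip
  Position 3 ('b'): freq=2, skip
  Position 4 ('e'): freq=2, skip
  Position 5 ('b'): freq=2, skip
  Position 6 ('a'): unique! => answer = 6

6


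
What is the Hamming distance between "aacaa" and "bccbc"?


Comparing "aacaa" and "bccbc" position by position:
  Position 0: 'a' vs 'b' => differ
  Position 1: 'a' vs 'c' => differ
  Position 2: 'c' vs 'c' => same
  Position 3: 'a' vs 'b' => differ
  Position 4: 'a' vs 'c' => differ
Total differences (Hamming distance): 4

4


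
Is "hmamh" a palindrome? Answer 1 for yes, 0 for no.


Input: hmamh
Reversed: hmamh
  Compare pos 0 ('h') with pos 4 ('h'): match
  Compare pos 1 ('m') with pos 3 ('m'): match
Result: palindrome

1


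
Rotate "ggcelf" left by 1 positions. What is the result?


Input: "ggcelf", rotate left by 1
First 1 characters: "g"
Remaining characters: "gcelf"
Concatenate remaining + first: "gcelf" + "g" = "gcelfg"

gcelfg


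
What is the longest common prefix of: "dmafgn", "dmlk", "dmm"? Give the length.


Words: dmafgn, dmlk, dmm
  Position 0: all 'd' => match
  Position 1: all 'm' => match
  Position 2: ('a', 'l', 'm') => mismatch, stop
LCP = "dm" (length 2)

2


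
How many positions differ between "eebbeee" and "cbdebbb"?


Comparing "eebbeee" and "cbdebbb" position by position:
  Position 0: 'e' vs 'c' => DIFFER
  Position 1: 'e' vs 'b' => DIFFER
  Position 2: 'b' vs 'd' => DIFFER
  Position 3: 'b' vs 'e' => DIFFER
  Position 4: 'e' vs 'b' => DIFFER
  Position 5: 'e' vs 'b' => DIFFER
  Position 6: 'e' vs 'b' => DIFFER
Positions that differ: 7

7


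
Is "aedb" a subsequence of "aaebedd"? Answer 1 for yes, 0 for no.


Check if "aedb" is a subsequence of "aaebedd"
Greedy scan:
  Position 0 ('a'): matches sub[0] = 'a'
  Position 1 ('a'): no match needed
  Position 2 ('e'): matches sub[1] = 'e'
  Position 3 ('b'): no match needed
  Position 4 ('e'): no match needed
  Position 5 ('d'): matches sub[2] = 'd'
  Position 6 ('d'): no match needed
Only matched 3/4 characters => not a subsequence

0


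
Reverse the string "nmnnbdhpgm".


Input: nmnnbdhpgm
Reading characters right to left:
  Position 9: 'm'
  Position 8: 'g'
  Position 7: 'p'
  Position 6: 'h'
  Position 5: 'd'
  Position 4: 'b'
  Position 3: 'n'
  Position 2: 'n'
  Position 1: 'm'
  Position 0: 'n'
Reversed: mgphdbnnmn

mgphdbnnmn


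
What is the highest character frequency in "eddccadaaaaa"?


Input: eddccadaaaaa
Character counts:
  'a': 6
  'c': 2
  'd': 3
  'e': 1
Maximum frequency: 6

6


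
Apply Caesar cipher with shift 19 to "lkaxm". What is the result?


Caesar cipher: shift "lkaxm" by 19
  'l' (pos 11) + 19 = pos 4 = 'e'
  'k' (pos 10) + 19 = pos 3 = 'd'
  'a' (pos 0) + 19 = pos 19 = 't'
  'x' (pos 23) + 19 = pos 16 = 'q'
  'm' (pos 12) + 19 = pos 5 = 'f'
Result: edtqf

edtqf


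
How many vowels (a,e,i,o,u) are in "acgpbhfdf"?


Input: acgpbhfdf
Checking each character:
  'a' at position 0: vowel (running total: 1)
  'c' at position 1: consonant
  'g' at position 2: consonant
  'p' at position 3: consonant
  'b' at position 4: consonant
  'h' at position 5: consonant
  'f' at position 6: consonant
  'd' at position 7: consonant
  'f' at position 8: consonant
Total vowels: 1

1


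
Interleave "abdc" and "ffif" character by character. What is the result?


Interleaving "abdc" and "ffif":
  Position 0: 'a' from first, 'f' from second => "af"
  Position 1: 'b' from first, 'f' from second => "bf"
  Position 2: 'd' from first, 'i' from second => "di"
  Position 3: 'c' from first, 'f' from second => "cf"
Result: afbfdicf

afbfdicf


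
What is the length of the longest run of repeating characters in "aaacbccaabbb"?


Input: "aaacbccaabbb"
Scanning for longest run:
  Position 1 ('a'): continues run of 'a', length=2
  Position 2 ('a'): continues run of 'a', length=3
  Position 3 ('c'): new char, reset run to 1
  Position 4 ('b'): new char, reset run to 1
  Position 5 ('c'): new char, reset run to 1
  Position 6 ('c'): continues run of 'c', length=2
  Position 7 ('a'): new char, reset run to 1
  Position 8 ('a'): continues run of 'a', length=2
  Position 9 ('b'): new char, reset run to 1
  Position 10 ('b'): continues run of 'b', length=2
  Position 11 ('b'): continues run of 'b', length=3
Longest run: 'a' with length 3

3


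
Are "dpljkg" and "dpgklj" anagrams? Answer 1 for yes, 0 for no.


Strings: "dpljkg", "dpgklj"
Sorted first:  dgjklp
Sorted second: dgjklp
Sorted forms match => anagrams

1


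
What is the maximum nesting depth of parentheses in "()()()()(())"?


Input: "()()()()(())"
Tracking depth:
  Position 0 '(': depth becomes 1
  Position 1 ')': depth becomes 0
  Position 2 '(': depth becomes 1
  Position 3 ')': depth becomes 0
  Position 4 '(': depth becomes 1
  Position 5 ')': depth becomes 0
  Position 6 '(': depth becomes 1
  Position 7 ')': depth becomes 0
  Position 8 '(': depth becomes 1
  Position 9 '(': depth becomes 2
  Position 10 ')': depth becomes 1
  Position 11 ')': depth becomes 0
Maximum depth reached: 2

2


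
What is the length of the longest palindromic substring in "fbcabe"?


Input: "fbcabe"
Checking substrings for palindromes:
  No multi-char palindromic substrings found
Longest palindromic substring: "f" with length 1

1


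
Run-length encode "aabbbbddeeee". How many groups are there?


Input: aabbbbddeeee
Scanning for consecutive runs:
  Group 1: 'a' x 2 (positions 0-1)
  Group 2: 'b' x 4 (positions 2-5)
  Group 3: 'd' x 2 (positions 6-7)
  Group 4: 'e' x 4 (positions 8-11)
Total groups: 4

4


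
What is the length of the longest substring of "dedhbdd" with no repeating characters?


Input: "dedhbdd"
Sliding window (track last position of each char):
  Position 0 ('d'): window [0,0] length 1 -- new best
  Position 1 ('e'): window [0,1] length 2 -- new best
  Position 2 ('d'): repeat (last at 0), move window start to 1
  Position 2 ('d'): window [1,2] length 2
  Position 3 ('h'): window [1,3] length 3 -- new best
  Position 4 ('b'): window [1,4] length 4 -- new best
  Position 5 ('d'): repeat (last at 2), move window start to 3
  Position 5 ('d'): window [3,5] length 3
  Position 6 ('d'): repeat (last at 5), move window start to 6
  Position 6 ('d'): window [6,6] length 1
Longest substring with no repeats: "edhb" with length 4

4


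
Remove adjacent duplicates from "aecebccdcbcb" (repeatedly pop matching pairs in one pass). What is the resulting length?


Input: aecebccdcbcb
Stack-based adjacent duplicate removal:
  Read 'a': push. Stack: a
  Read 'e': push. Stack: ae
  Read 'c': push. Stack: aec
  Read 'e': push. Stack: aece
  Read 'b': push. Stack: aeceb
  Read 'c': push. Stack: aecebc
  Read 'c': matches stack top 'c' => pop. Stack: aeceb
  Read 'd': push. Stack: aecebd
  Read 'c': push. Stack: aecebdc
  Read 'b': push. Stack: aecebdcb
  Read 'c': push. Stack: aecebdcbc
  Read 'b': push. Stack: aecebdcbcb
Final stack: "aecebdcbcb" (length 10)

10


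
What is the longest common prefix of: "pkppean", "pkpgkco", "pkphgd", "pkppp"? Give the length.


Words: pkppean, pkpgkco, pkphgd, pkppp
  Position 0: all 'p' => match
  Position 1: all 'k' => match
  Position 2: all 'p' => match
  Position 3: ('p', 'g', 'h', 'p') => mismatch, stop
LCP = "pkp" (length 3)

3


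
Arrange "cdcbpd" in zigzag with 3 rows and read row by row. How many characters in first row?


Zigzag "cdcbpd" into 3 rows:
Placing characters:
  'c' => row 0
  'd' => row 1
  'c' => row 2
  'b' => row 1
  'p' => row 0
  'd' => row 1
Rows:
  Row 0: "cp"
  Row 1: "dbd"
  Row 2: "c"
First row length: 2

2


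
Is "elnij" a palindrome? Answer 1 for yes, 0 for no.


Input: elnij
Reversed: jinle
  Compare pos 0 ('e') with pos 4 ('j'): MISMATCH
  Compare pos 1 ('l') with pos 3 ('i'): MISMATCH
Result: not a palindrome

0


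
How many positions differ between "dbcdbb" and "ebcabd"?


Comparing "dbcdbb" and "ebcabd" position by position:
  Position 0: 'd' vs 'e' => DIFFER
  Position 1: 'b' vs 'b' => same
  Position 2: 'c' vs 'c' => same
  Position 3: 'd' vs 'a' => DIFFER
  Position 4: 'b' vs 'b' => same
  Position 5: 'b' vs 'd' => DIFFER
Positions that differ: 3

3


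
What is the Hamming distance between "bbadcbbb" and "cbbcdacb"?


Comparing "bbadcbbb" and "cbbcdacb" position by position:
  Position 0: 'b' vs 'c' => differ
  Position 1: 'b' vs 'b' => same
  Position 2: 'a' vs 'b' => differ
  Position 3: 'd' vs 'c' => differ
  Position 4: 'c' vs 'd' => differ
  Position 5: 'b' vs 'a' => differ
  Position 6: 'b' vs 'c' => differ
  Position 7: 'b' vs 'b' => same
Total differences (Hamming distance): 6

6


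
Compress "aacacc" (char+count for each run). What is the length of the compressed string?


Input: aacacc
Runs:
  'a' x 2 => "a2"
  'c' x 1 => "c1"
  'a' x 1 => "a1"
  'c' x 2 => "c2"
Compressed: "a2c1a1c2"
Compressed length: 8

8


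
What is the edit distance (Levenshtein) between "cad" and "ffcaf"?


Computing edit distance: "cad" -> "ffcaf"
DP table:
           f    f    c    a    f
      0    1    2    3    4    5
  c   1    1    2    2    3    4
  a   2    2    2    3    2    3
  d   3    3    3    3    3    3
Edit distance = dp[3][5] = 3

3


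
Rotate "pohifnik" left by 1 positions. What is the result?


Input: "pohifnik", rotate left by 1
First 1 characters: "p"
Remaining characters: "ohifnik"
Concatenate remaining + first: "ohifnik" + "p" = "ohifnikp"

ohifnikp


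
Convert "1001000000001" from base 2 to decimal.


Input: "1001000000001" in base 2
Positional expansion:
  Digit '1' (value 1) x 2^12 = 4096
  Digit '0' (value 0) x 2^11 = 0
  Digit '0' (value 0) x 2^10 = 0
  Digit '1' (value 1) x 2^9 = 512
  Digit '0' (value 0) x 2^8 = 0
  Digit '0' (value 0) x 2^7 = 0
  Digit '0' (value 0) x 2^6 = 0
  Digit '0' (value 0) x 2^5 = 0
  Digit '0' (value 0) x 2^4 = 0
  Digit '0' (value 0) x 2^3 = 0
  Digit '0' (value 0) x 2^2 = 0
  Digit '0' (value 0) x 2^1 = 0
  Digit '1' (value 1) x 2^0 = 1
Sum = 4609

4609


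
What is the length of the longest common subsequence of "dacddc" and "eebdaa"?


LCS of "dacddc" and "eebdaa"
DP table:
           e    e    b    d    a    a
      0    0    0    0    0    0    0
  d   0    0    0    0    1    1    1
  a   0    0    0    0    1    2    2
  c   0    0    0    0    1    2    2
  d   0    0    0    0    1    2    2
  d   0    0    0    0    1    2    2
  c   0    0    0    0    1    2    2
LCS length = dp[6][6] = 2

2


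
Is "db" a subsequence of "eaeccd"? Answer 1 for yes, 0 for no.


Check if "db" is a subsequence of "eaeccd"
Greedy scan:
  Position 0 ('e'): no match needed
  Position 1 ('a'): no match needed
  Position 2 ('e'): no match needed
  Position 3 ('c'): no match needed
  Position 4 ('c'): no match needed
  Position 5 ('d'): matches sub[0] = 'd'
Only matched 1/2 characters => not a subsequence

0


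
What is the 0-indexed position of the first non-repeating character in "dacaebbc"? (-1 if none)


Input: dacaebbc
Character frequencies:
  'a': 2
  'b': 2
  'c': 2
  'd': 1
  'e': 1
Scanning left to right for freq == 1:
  Position 0 ('d'): unique! => answer = 0

0


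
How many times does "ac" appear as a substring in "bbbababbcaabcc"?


Searching for "ac" in "bbbababbcaabcc"
Scanning each position:
  Position 0: "bb" => no
  Position 1: "bb" => no
  Position 2: "ba" => no
  Position 3: "ab" => no
  Position 4: "ba" => no
  Position 5: "ab" => no
  Position 6: "bb" => no
  Position 7: "bc" => no
  Position 8: "ca" => no
  Position 9: "aa" => no
  Position 10: "ab" => no
  Position 11: "bc" => no
  Position 12: "cc" => no
Total occurrences: 0

0


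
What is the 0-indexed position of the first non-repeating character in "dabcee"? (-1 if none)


Input: dabcee
Character frequencies:
  'a': 1
  'b': 1
  'c': 1
  'd': 1
  'e': 2
Scanning left to right for freq == 1:
  Position 0 ('d'): unique! => answer = 0

0


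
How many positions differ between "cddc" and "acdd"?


Comparing "cddc" and "acdd" position by position:
  Position 0: 'c' vs 'a' => DIFFER
  Position 1: 'd' vs 'c' => DIFFER
  Position 2: 'd' vs 'd' => same
  Position 3: 'c' vs 'd' => DIFFER
Positions that differ: 3

3


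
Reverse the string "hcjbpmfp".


Input: hcjbpmfp
Reading characters right to left:
  Position 7: 'p'
  Position 6: 'f'
  Position 5: 'm'
  Position 4: 'p'
  Position 3: 'b'
  Position 2: 'j'
  Position 1: 'c'
  Position 0: 'h'
Reversed: pfmpbjch

pfmpbjch


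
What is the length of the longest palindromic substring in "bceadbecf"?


Input: "bceadbecf"
Checking substrings for palindromes:
  No multi-char palindromic substrings found
Longest palindromic substring: "b" with length 1

1


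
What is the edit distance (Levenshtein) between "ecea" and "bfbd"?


Computing edit distance: "ecea" -> "bfbd"
DP table:
           b    f    b    d
      0    1    2    3    4
  e   1    1    2    3    4
  c   2    2    2    3    4
  e   3    3    3    3    4
  a   4    4    4    4    4
Edit distance = dp[4][4] = 4

4


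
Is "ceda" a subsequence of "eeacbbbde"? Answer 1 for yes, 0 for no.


Check if "ceda" is a subsequence of "eeacbbbde"
Greedy scan:
  Position 0 ('e'): no match needed
  Position 1 ('e'): no match needed
  Position 2 ('a'): no match needed
  Position 3 ('c'): matches sub[0] = 'c'
  Position 4 ('b'): no match needed
  Position 5 ('b'): no match needed
  Position 6 ('b'): no match needed
  Position 7 ('d'): no match needed
  Position 8 ('e'): matches sub[1] = 'e'
Only matched 2/4 characters => not a subsequence

0


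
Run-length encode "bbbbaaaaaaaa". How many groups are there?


Input: bbbbaaaaaaaa
Scanning for consecutive runs:
  Group 1: 'b' x 4 (positions 0-3)
  Group 2: 'a' x 8 (positions 4-11)
Total groups: 2

2


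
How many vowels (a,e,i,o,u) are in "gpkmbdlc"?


Input: gpkmbdlc
Checking each character:
  'g' at position 0: consonant
  'p' at position 1: consonant
  'k' at position 2: consonant
  'm' at position 3: consonant
  'b' at position 4: consonant
  'd' at position 5: consonant
  'l' at position 6: consonant
  'c' at position 7: consonant
Total vowels: 0

0


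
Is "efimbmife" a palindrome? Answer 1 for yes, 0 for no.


Input: efimbmife
Reversed: efimbmife
  Compare pos 0 ('e') with pos 8 ('e'): match
  Compare pos 1 ('f') with pos 7 ('f'): match
  Compare pos 2 ('i') with pos 6 ('i'): match
  Compare pos 3 ('m') with pos 5 ('m'): match
Result: palindrome

1


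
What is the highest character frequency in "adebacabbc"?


Input: adebacabbc
Character counts:
  'a': 3
  'b': 3
  'c': 2
  'd': 1
  'e': 1
Maximum frequency: 3

3


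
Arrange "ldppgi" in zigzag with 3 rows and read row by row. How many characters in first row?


Zigzag "ldppgi" into 3 rows:
Placing characters:
  'l' => row 0
  'd' => row 1
  'p' => row 2
  'p' => row 1
  'g' => row 0
  'i' => row 1
Rows:
  Row 0: "lg"
  Row 1: "dpi"
  Row 2: "p"
First row length: 2

2


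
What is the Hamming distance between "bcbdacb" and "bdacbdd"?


Comparing "bcbdacb" and "bdacbdd" position by position:
  Position 0: 'b' vs 'b' => same
  Position 1: 'c' vs 'd' => differ
  Position 2: 'b' vs 'a' => differ
  Position 3: 'd' vs 'c' => differ
  Position 4: 'a' vs 'b' => differ
  Position 5: 'c' vs 'd' => differ
  Position 6: 'b' vs 'd' => differ
Total differences (Hamming distance): 6

6


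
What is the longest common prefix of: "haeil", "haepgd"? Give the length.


Words: haeil, haepgd
  Position 0: all 'h' => match
  Position 1: all 'a' => match
  Position 2: all 'e' => match
  Position 3: ('i', 'p') => mismatch, stop
LCP = "hae" (length 3)

3


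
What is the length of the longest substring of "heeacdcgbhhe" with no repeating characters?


Input: "heeacdcgbhhe"
Sliding window (track last position of each char):
  Position 0 ('h'): window [0,0] length 1 -- new best
  Position 1 ('e'): window [0,1] length 2 -- new best
  Position 2 ('e'): repeat (last at 1), move window start to 2
  Position 2 ('e'): window [2,2] length 1
  Position 3 ('a'): window [2,3] length 2
  Position 4 ('c'): window [2,4] length 3 -- new best
  Position 5 ('d'): window [2,5] length 4 -- new best
  Position 6 ('c'): repeat (last at 4), move window start to 5
  Position 6 ('c'): window [5,6] length 2
  Position 7 ('g'): window [5,7] length 3
  Position 8 ('b'): window [5,8] length 4
  Position 9 ('h'): window [5,9] length 5 -- new best
  Position 10 ('h'): repeat (last at 9), move window start to 10
  Position 10 ('h'): window [10,10] length 1
  Position 11 ('e'): window [10,11] length 2
Longest substring with no repeats: "dcgbh" with length 5

5


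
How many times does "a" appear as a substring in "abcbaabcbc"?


Searching for "a" in "abcbaabcbc"
Scanning each position:
  Position 0: "a" => MATCH
  Position 1: "b" => no
  Position 2: "c" => no
  Position 3: "b" => no
  Position 4: "a" => MATCH
  Position 5: "a" => MATCH
  Position 6: "b" => no
  Position 7: "c" => no
  Position 8: "b" => no
  Position 9: "c" => no
Total occurrences: 3

3


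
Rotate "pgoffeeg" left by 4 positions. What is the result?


Input: "pgoffeeg", rotate left by 4
First 4 characters: "pgof"
Remaining characters: "feeg"
Concatenate remaining + first: "feeg" + "pgof" = "feegpgof"

feegpgof


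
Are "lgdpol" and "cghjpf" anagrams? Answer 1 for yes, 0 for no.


Strings: "lgdpol", "cghjpf"
Sorted first:  dgllop
Sorted second: cfghjp
Differ at position 0: 'd' vs 'c' => not anagrams

0


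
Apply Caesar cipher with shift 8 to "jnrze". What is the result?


Caesar cipher: shift "jnrze" by 8
  'j' (pos 9) + 8 = pos 17 = 'r'
  'n' (pos 13) + 8 = pos 21 = 'v'
  'r' (pos 17) + 8 = pos 25 = 'z'
  'z' (pos 25) + 8 = pos 7 = 'h'
  'e' (pos 4) + 8 = pos 12 = 'm'
Result: rvzhm

rvzhm


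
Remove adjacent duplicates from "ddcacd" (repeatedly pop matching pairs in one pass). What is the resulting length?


Input: ddcacd
Stack-based adjacent duplicate removal:
  Read 'd': push. Stack: d
  Read 'd': matches stack top 'd' => pop. Stack: (empty)
  Read 'c': push. Stack: c
  Read 'a': push. Stack: ca
  Read 'c': push. Stack: cac
  Read 'd': push. Stack: cacd
Final stack: "cacd" (length 4)

4


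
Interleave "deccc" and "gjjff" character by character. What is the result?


Interleaving "deccc" and "gjjff":
  Position 0: 'd' from first, 'g' from second => "dg"
  Position 1: 'e' from first, 'j' from second => "ej"
  Position 2: 'c' from first, 'j' from second => "cj"
  Position 3: 'c' from first, 'f' from second => "cf"
  Position 4: 'c' from first, 'f' from second => "cf"
Result: dgejcjcfcf

dgejcjcfcf


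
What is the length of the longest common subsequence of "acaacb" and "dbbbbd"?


LCS of "acaacb" and "dbbbbd"
DP table:
           d    b    b    b    b    d
      0    0    0    0    0    0    0
  a   0    0    0    0    0    0    0
  c   0    0    0    0    0    0    0
  a   0    0    0    0    0    0    0
  a   0    0    0    0    0    0    0
  c   0    0    0    0    0    0    0
  b   0    0    1    1    1    1    1
LCS length = dp[6][6] = 1

1


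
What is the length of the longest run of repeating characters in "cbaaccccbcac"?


Input: "cbaaccccbcac"
Scanning for longest run:
  Position 1 ('b'): new char, reset run to 1
  Position 2 ('a'): new char, reset run to 1
  Position 3 ('a'): continues run of 'a', length=2
  Position 4 ('c'): new char, reset run to 1
  Position 5 ('c'): continues run of 'c', length=2
  Position 6 ('c'): continues run of 'c', length=3
  Position 7 ('c'): continues run of 'c', length=4
  Position 8 ('b'): new char, reset run to 1
  Position 9 ('c'): new char, reset run to 1
  Position 10 ('a'): new char, reset run to 1
  Position 11 ('c'): new char, reset run to 1
Longest run: 'c' with length 4

4


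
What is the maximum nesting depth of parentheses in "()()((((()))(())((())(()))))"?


Input: "()()((((()))(())((())(()))))"
Tracking depth:
  Position 0 '(': depth becomes 1
  Position 1 ')': depth becomes 0
  Position 2 '(': depth becomes 1
  Position 3 ')': depth becomes 0
  Position 4 '(': depth becomes 1
  Position 5 '(': depth becomes 2
  Position 6 '(': depth becomes 3
  Position 7 '(': depth becomes 4
  Position 8 '(': depth becomes 5
  Position 9 ')': depth becomes 4
  Position 10 ')': depth becomes 3
  Position 11 ')': depth becomes 2
  Position 12 '(': depth becomes 3
  Position 13 '(': depth becomes 4
  Position 14 ')': depth becomes 3
  Position 15 ')': depth becomes 2
  Position 16 '(': depth becomes 3
  Position 17 '(': depth becomes 4
  Position 18 '(': depth becomes 5
  Position 19 ')': depth becomes 4
  Position 20 ')': depth becomes 3
  Position 21 '(': depth becomes 4
  Position 22 '(': depth becomes 5
  Position 23 ')': depth becomes 4
  Position 24 ')': depth becomes 3
  Position 25 ')': depth becomes 2
  Position 26 ')': depth becomes 1
  Position 27 ')': depth becomes 0
Maximum depth reached: 5

5


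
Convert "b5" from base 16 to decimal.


Input: "b5" in base 16
Positional expansion:
  Digit 'b' (value 11) x 16^1 = 176
  Digit '5' (value 5) x 16^0 = 5
Sum = 181

181


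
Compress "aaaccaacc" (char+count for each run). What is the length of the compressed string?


Input: aaaccaacc
Runs:
  'a' x 3 => "a3"
  'c' x 2 => "c2"
  'a' x 2 => "a2"
  'c' x 2 => "c2"
Compressed: "a3c2a2c2"
Compressed length: 8

8


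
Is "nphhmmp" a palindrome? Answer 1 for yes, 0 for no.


Input: nphhmmp
Reversed: pmmhhpn
  Compare pos 0 ('n') with pos 6 ('p'): MISMATCH
  Compare pos 1 ('p') with pos 5 ('m'): MISMATCH
  Compare pos 2 ('h') with pos 4 ('m'): MISMATCH
Result: not a palindrome

0


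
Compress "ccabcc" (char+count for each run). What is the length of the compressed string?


Input: ccabcc
Runs:
  'c' x 2 => "c2"
  'a' x 1 => "a1"
  'b' x 1 => "b1"
  'c' x 2 => "c2"
Compressed: "c2a1b1c2"
Compressed length: 8

8


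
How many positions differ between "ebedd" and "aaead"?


Comparing "ebedd" and "aaead" position by position:
  Position 0: 'e' vs 'a' => DIFFER
  Position 1: 'b' vs 'a' => DIFFER
  Position 2: 'e' vs 'e' => same
  Position 3: 'd' vs 'a' => DIFFER
  Position 4: 'd' vs 'd' => same
Positions that differ: 3

3


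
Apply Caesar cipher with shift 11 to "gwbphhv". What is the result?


Caesar cipher: shift "gwbphhv" by 11
  'g' (pos 6) + 11 = pos 17 = 'r'
  'w' (pos 22) + 11 = pos 7 = 'h'
  'b' (pos 1) + 11 = pos 12 = 'm'
  'p' (pos 15) + 11 = pos 0 = 'a'
  'h' (pos 7) + 11 = pos 18 = 's'
  'h' (pos 7) + 11 = pos 18 = 's'
  'v' (pos 21) + 11 = pos 6 = 'g'
Result: rhmassg

rhmassg


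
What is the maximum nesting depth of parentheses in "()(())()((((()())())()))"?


Input: "()(())()((((()())())()))"
Tracking depth:
  Position 0 '(': depth becomes 1
  Position 1 ')': depth becomes 0
  Position 2 '(': depth becomes 1
  Position 3 '(': depth becomes 2
  Position 4 ')': depth becomes 1
  Position 5 ')': depth becomes 0
  Position 6 '(': depth becomes 1
  Position 7 ')': depth becomes 0
  Position 8 '(': depth becomes 1
  Position 9 '(': depth becomes 2
  Position 10 '(': depth becomes 3
  Position 11 '(': depth becomes 4
  Position 12 '(': depth becomes 5
  Position 13 ')': depth becomes 4
  Position 14 '(': depth becomes 5
  Position 15 ')': depth becomes 4
  Position 16 ')': depth becomes 3
  Position 17 '(': depth becomes 4
  Position 18 ')': depth becomes 3
  Position 19 ')': depth becomes 2
  Position 20 '(': depth becomes 3
  Position 21 ')': depth becomes 2
  Position 22 ')': depth becomes 1
  Position 23 ')': depth becomes 0
Maximum depth reached: 5

5


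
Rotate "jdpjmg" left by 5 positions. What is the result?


Input: "jdpjmg", rotate left by 5
First 5 characters: "jdpjm"
Remaining characters: "g"
Concatenate remaining + first: "g" + "jdpjm" = "gjdpjm"

gjdpjm


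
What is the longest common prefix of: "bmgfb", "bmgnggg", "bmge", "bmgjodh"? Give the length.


Words: bmgfb, bmgnggg, bmge, bmgjodh
  Position 0: all 'b' => match
  Position 1: all 'm' => match
  Position 2: all 'g' => match
  Position 3: ('f', 'n', 'e', 'j') => mismatch, stop
LCP = "bmg" (length 3)

3


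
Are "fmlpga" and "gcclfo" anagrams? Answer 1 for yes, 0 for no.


Strings: "fmlpga", "gcclfo"
Sorted first:  afglmp
Sorted second: ccfglo
Differ at position 0: 'a' vs 'c' => not anagrams

0


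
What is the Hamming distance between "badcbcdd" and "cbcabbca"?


Comparing "badcbcdd" and "cbcabbca" position by position:
  Position 0: 'b' vs 'c' => differ
  Position 1: 'a' vs 'b' => differ
  Position 2: 'd' vs 'c' => differ
  Position 3: 'c' vs 'a' => differ
  Position 4: 'b' vs 'b' => same
  Position 5: 'c' vs 'b' => differ
  Position 6: 'd' vs 'c' => differ
  Position 7: 'd' vs 'a' => differ
Total differences (Hamming distance): 7

7


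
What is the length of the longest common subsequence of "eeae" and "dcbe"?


LCS of "eeae" and "dcbe"
DP table:
           d    c    b    e
      0    0    0    0    0
  e   0    0    0    0    1
  e   0    0    0    0    1
  a   0    0    0    0    1
  e   0    0    0    0    1
LCS length = dp[4][4] = 1

1


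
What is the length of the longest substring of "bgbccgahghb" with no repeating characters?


Input: "bgbccgahghb"
Sliding window (track last position of each char):
  Position 0 ('b'): window [0,0] length 1 -- new best
  Position 1 ('g'): window [0,1] length 2 -- new best
  Position 2 ('b'): repeat (last at 0), move window start to 1
  Position 2 ('b'): window [1,2] length 2
  Position 3 ('c'): window [1,3] length 3 -- new best
  Position 4 ('c'): repeat (last at 3), move window start to 4
  Position 4 ('c'): window [4,4] length 1
  Position 5 ('g'): window [4,5] length 2
  Position 6 ('a'): window [4,6] length 3
  Position 7 ('h'): window [4,7] length 4 -- new best
  Position 8 ('g'): repeat (last at 5), move window start to 6
  Position 8 ('g'): window [6,8] length 3
  Position 9 ('h'): repeat (last at 7), move window start to 8
  Position 9 ('h'): window [8,9] length 2
  Position 10 ('b'): window [8,10] length 3
Longest substring with no repeats: "cgah" with length 4

4


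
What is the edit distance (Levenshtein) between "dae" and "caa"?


Computing edit distance: "dae" -> "caa"
DP table:
           c    a    a
      0    1    2    3
  d   1    1    2    3
  a   2    2    1    2
  e   3    3    2    2
Edit distance = dp[3][3] = 2

2


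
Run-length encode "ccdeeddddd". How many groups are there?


Input: ccdeeddddd
Scanning for consecutive runs:
  Group 1: 'c' x 2 (positions 0-1)
  Group 2: 'd' x 1 (positions 2-2)
  Group 3: 'e' x 2 (positions 3-4)
  Group 4: 'd' x 5 (positions 5-9)
Total groups: 4

4


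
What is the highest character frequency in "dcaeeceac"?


Input: dcaeeceac
Character counts:
  'a': 2
  'c': 3
  'd': 1
  'e': 3
Maximum frequency: 3

3


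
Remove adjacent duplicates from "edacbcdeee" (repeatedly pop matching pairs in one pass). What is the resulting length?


Input: edacbcdeee
Stack-based adjacent duplicate removal:
  Read 'e': push. Stack: e
  Read 'd': push. Stack: ed
  Read 'a': push. Stack: eda
  Read 'c': push. Stack: edac
  Read 'b': push. Stack: edacb
  Read 'c': push. Stack: edacbc
  Read 'd': push. Stack: edacbcd
  Read 'e': push. Stack: edacbcde
  Read 'e': matches stack top 'e' => pop. Stack: edacbcd
  Read 'e': push. Stack: edacbcde
Final stack: "edacbcde" (length 8)

8


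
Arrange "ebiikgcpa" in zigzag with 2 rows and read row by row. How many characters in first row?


Zigzag "ebiikgcpa" into 2 rows:
Placing characters:
  'e' => row 0
  'b' => row 1
  'i' => row 0
  'i' => row 1
  'k' => row 0
  'g' => row 1
  'c' => row 0
  'p' => row 1
  'a' => row 0
Rows:
  Row 0: "eikca"
  Row 1: "bigp"
First row length: 5

5


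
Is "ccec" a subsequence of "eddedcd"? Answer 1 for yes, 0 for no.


Check if "ccec" is a subsequence of "eddedcd"
Greedy scan:
  Position 0 ('e'): no match needed
  Position 1 ('d'): no match needed
  Position 2 ('d'): no match needed
  Position 3 ('e'): no match needed
  Position 4 ('d'): no match needed
  Position 5 ('c'): matches sub[0] = 'c'
  Position 6 ('d'): no match needed
Only matched 1/4 characters => not a subsequence

0


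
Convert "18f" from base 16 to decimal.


Input: "18f" in base 16
Positional expansion:
  Digit '1' (value 1) x 16^2 = 256
  Digit '8' (value 8) x 16^1 = 128
  Digit 'f' (value 15) x 16^0 = 15
Sum = 399

399


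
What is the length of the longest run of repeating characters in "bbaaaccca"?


Input: "bbaaaccca"
Scanning for longest run:
  Position 1 ('b'): continues run of 'b', length=2
  Position 2 ('a'): new char, reset run to 1
  Position 3 ('a'): continues run of 'a', length=2
  Position 4 ('a'): continues run of 'a', length=3
  Position 5 ('c'): new char, reset run to 1
  Position 6 ('c'): continues run of 'c', length=2
  Position 7 ('c'): continues run of 'c', length=3
  Position 8 ('a'): new char, reset run to 1
Longest run: 'a' with length 3

3


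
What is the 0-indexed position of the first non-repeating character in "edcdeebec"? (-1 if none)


Input: edcdeebec
Character frequencies:
  'b': 1
  'c': 2
  'd': 2
  'e': 4
Scanning left to right for freq == 1:
  Position 0 ('e'): freq=4, skip
  Position 1 ('d'): freq=2, skip
  Position 2 ('c'): freq=2, skip
  Position 3 ('d'): freq=2, skip
  Position 4 ('e'): freq=4, skip
  Position 5 ('e'): freq=4, skip
  Position 6 ('b'): unique! => answer = 6

6


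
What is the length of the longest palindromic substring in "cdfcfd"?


Input: "cdfcfd"
Checking substrings for palindromes:
  [1:6] "dfcfd" (len 5) => palindrome
  [2:5] "fcf" (len 3) => palindrome
Longest palindromic substring: "dfcfd" with length 5

5


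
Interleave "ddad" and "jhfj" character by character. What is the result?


Interleaving "ddad" and "jhfj":
  Position 0: 'd' from first, 'j' from second => "dj"
  Position 1: 'd' from first, 'h' from second => "dh"
  Position 2: 'a' from first, 'f' from second => "af"
  Position 3: 'd' from first, 'j' from second => "dj"
Result: djdhafdj

djdhafdj


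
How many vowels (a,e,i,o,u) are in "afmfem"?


Input: afmfem
Checking each character:
  'a' at position 0: vowel (running total: 1)
  'f' at position 1: consonant
  'm' at position 2: consonant
  'f' at position 3: consonant
  'e' at position 4: vowel (running total: 2)
  'm' at position 5: consonant
Total vowels: 2

2


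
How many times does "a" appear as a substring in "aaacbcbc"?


Searching for "a" in "aaacbcbc"
Scanning each position:
  Position 0: "a" => MATCH
  Position 1: "a" => MATCH
  Position 2: "a" => MATCH
  Position 3: "c" => no
  Position 4: "b" => no
  Position 5: "c" => no
  Position 6: "b" => no
  Position 7: "c" => no
Total occurrences: 3

3


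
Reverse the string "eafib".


Input: eafib
Reading characters right to left:
  Position 4: 'b'
  Position 3: 'i'
  Position 2: 'f'
  Position 1: 'a'
  Position 0: 'e'
Reversed: bifae

bifae


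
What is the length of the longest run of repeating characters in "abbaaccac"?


Input: "abbaaccac"
Scanning for longest run:
  Position 1 ('b'): new char, reset run to 1
  Position 2 ('b'): continues run of 'b', length=2
  Position 3 ('a'): new char, reset run to 1
  Position 4 ('a'): continues run of 'a', length=2
  Position 5 ('c'): new char, reset run to 1
  Position 6 ('c'): continues run of 'c', length=2
  Position 7 ('a'): new char, reset run to 1
  Position 8 ('c'): new char, reset run to 1
Longest run: 'b' with length 2

2


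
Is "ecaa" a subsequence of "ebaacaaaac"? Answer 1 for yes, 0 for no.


Check if "ecaa" is a subsequence of "ebaacaaaac"
Greedy scan:
  Position 0 ('e'): matches sub[0] = 'e'
  Position 1 ('b'): no match needed
  Position 2 ('a'): no match needed
  Position 3 ('a'): no match needed
  Position 4 ('c'): matches sub[1] = 'c'
  Position 5 ('a'): matches sub[2] = 'a'
  Position 6 ('a'): matches sub[3] = 'a'
  Position 7 ('a'): no match needed
  Position 8 ('a'): no match needed
  Position 9 ('c'): no match needed
All 4 characters matched => is a subsequence

1


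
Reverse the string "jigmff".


Input: jigmff
Reading characters right to left:
  Position 5: 'f'
  Position 4: 'f'
  Position 3: 'm'
  Position 2: 'g'
  Position 1: 'i'
  Position 0: 'j'
Reversed: ffmgij

ffmgij


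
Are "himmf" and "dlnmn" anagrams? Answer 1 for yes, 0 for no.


Strings: "himmf", "dlnmn"
Sorted first:  fhimm
Sorted second: dlmnn
Differ at position 0: 'f' vs 'd' => not anagrams

0


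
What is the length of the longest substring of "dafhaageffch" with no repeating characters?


Input: "dafhaageffch"
Sliding window (track last position of each char):
  Position 0 ('d'): window [0,0] length 1 -- new best
  Position 1 ('a'): window [0,1] length 2 -- new best
  Position 2 ('f'): window [0,2] length 3 -- new best
  Position 3 ('h'): window [0,3] length 4 -- new best
  Position 4 ('a'): repeat (last at 1), move window start to 2
  Position 4 ('a'): window [2,4] length 3
  Position 5 ('a'): repeat (last at 4), move window start to 5
  Position 5 ('a'): window [5,5] length 1
  Position 6 ('g'): window [5,6] length 2
  Position 7 ('e'): window [5,7] length 3
  Position 8 ('f'): window [5,8] length 4
  Position 9 ('f'): repeat (last at 8), move window start to 9
  Position 9 ('f'): window [9,9] length 1
  Position 10 ('c'): window [9,10] length 2
  Position 11 ('h'): window [9,11] length 3
Longest substring with no repeats: "dafh" with length 4

4


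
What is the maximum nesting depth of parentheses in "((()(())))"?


Input: "((()(())))"
Tracking depth:
  Position 0 '(': depth becomes 1
  Position 1 '(': depth becomes 2
  Position 2 '(': depth becomes 3
  Position 3 ')': depth becomes 2
  Position 4 '(': depth becomes 3
  Position 5 '(': depth becomes 4
  Position 6 ')': depth becomes 3
  Position 7 ')': depth becomes 2
  Position 8 ')': depth becomes 1
  Position 9 ')': depth becomes 0
Maximum depth reached: 4

4


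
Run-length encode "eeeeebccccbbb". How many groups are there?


Input: eeeeebccccbbb
Scanning for consecutive runs:
  Group 1: 'e' x 5 (positions 0-4)
  Group 2: 'b' x 1 (positions 5-5)
  Group 3: 'c' x 4 (positions 6-9)
  Group 4: 'b' x 3 (positions 10-12)
Total groups: 4

4


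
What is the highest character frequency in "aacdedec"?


Input: aacdedec
Character counts:
  'a': 2
  'c': 2
  'd': 2
  'e': 2
Maximum frequency: 2

2


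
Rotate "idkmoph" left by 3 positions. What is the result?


Input: "idkmoph", rotate left by 3
First 3 characters: "idk"
Remaining characters: "moph"
Concatenate remaining + first: "moph" + "idk" = "mophidk"

mophidk


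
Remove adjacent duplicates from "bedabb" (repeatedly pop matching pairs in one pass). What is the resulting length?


Input: bedabb
Stack-based adjacent duplicate removal:
  Read 'b': push. Stack: b
  Read 'e': push. Stack: be
  Read 'd': push. Stack: bed
  Read 'a': push. Stack: beda
  Read 'b': push. Stack: bedab
  Read 'b': matches stack top 'b' => pop. Stack: beda
Final stack: "beda" (length 4)

4


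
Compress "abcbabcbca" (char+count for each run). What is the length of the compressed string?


Input: abcbabcbca
Runs:
  'a' x 1 => "a1"
  'b' x 1 => "b1"
  'c' x 1 => "c1"
  'b' x 1 => "b1"
  'a' x 1 => "a1"
  'b' x 1 => "b1"
  'c' x 1 => "c1"
  'b' x 1 => "b1"
  'c' x 1 => "c1"
  'a' x 1 => "a1"
Compressed: "a1b1c1b1a1b1c1b1c1a1"
Compressed length: 20

20


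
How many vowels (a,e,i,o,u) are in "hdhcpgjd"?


Input: hdhcpgjd
Checking each character:
  'h' at position 0: consonant
  'd' at position 1: consonant
  'h' at position 2: consonant
  'c' at position 3: consonant
  'p' at position 4: consonant
  'g' at position 5: consonant
  'j' at position 6: consonant
  'd' at position 7: consonant
Total vowels: 0

0
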